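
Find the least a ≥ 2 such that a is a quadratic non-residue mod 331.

2

(2/331) = −1, so 2 is the smallest positive non-residue mod 331.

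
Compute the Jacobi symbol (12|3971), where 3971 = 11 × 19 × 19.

Pull out 2^2: since 3971 ≡ 3 (mod 8), (2/3971) = -1, so (2/3971)^2 = +1.
Reciprocity: 3 ≡ 3 and 3971 ≡ 3 (mod 4), so (3/3971) = −(3971/3).
Reduce top mod 3: now compute (2/3).
Pull out 2: since 3 ≡ 3 (mod 8), (2/3) = -1.
Reached (1/3) = 1. Collecting the sign flips along the way, the symbol is +1.

1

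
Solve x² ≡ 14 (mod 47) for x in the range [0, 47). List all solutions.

Since 47 ≡ 3 (mod 4), a square root of 14 is 14^((47+1)/4) = 14^12 mod 47.
Repeated squaring: 14^2≡8, 14^4≡17, 14^8≡7 (mod 47).
14^12 = 14^(8+4) ≡ 25 (mod 47).
Check: 25² = 625 ≡ 14 (mod 47). The two roots are 22 and 25.

22, 25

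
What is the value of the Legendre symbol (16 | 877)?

1

Euler's criterion: (16/877) ≡ 16^438 (mod 877).
16^2 ≡ 256 (mod 877)
16^4 ≡ 638 (mod 877)
16^8 ≡ 116 (mod 877)
16^16 ≡ 301 (mod 877)
16^32 ≡ 270 (mod 877)
16^64 ≡ 109 (mod 877)
16^128 ≡ 480 (mod 877)
16^256 ≡ 626 (mod 877)
16^438 = 16^(256+128+32+16+4+2) ≡ 1 (mod 877).
Result is 1, so (16/877) = 1.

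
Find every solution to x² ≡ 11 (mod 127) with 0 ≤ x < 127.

Since 127 ≡ 3 (mod 4), a square root of 11 is 11^((127+1)/4) = 11^32 mod 127.
Repeated squaring: 11^2≡121, 11^4≡36, 11^8≡26, 11^16≡41, 11^32≡30 (mod 127).
11^32 = 11^(32) ≡ 30 (mod 127).
Check: 30² = 900 ≡ 11 (mod 127). The two roots are 30 and 97.

30, 97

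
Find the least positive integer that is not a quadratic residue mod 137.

(2/137) = +1, so 2 is a residue.
(3/137) = −1, so 3 is the smallest positive non-residue mod 137.

3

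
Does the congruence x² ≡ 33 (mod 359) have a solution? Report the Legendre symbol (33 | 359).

Reciprocity: 33 ≡ 1 and 359 ≡ 3 (mod 4), so (33/359) = +(359/33).
Reduce top mod 33: now compute (29/33).
Reciprocity: 29 ≡ 1 and 33 ≡ 1 (mod 4), so (29/33) = +(33/29).
Reduce top mod 29: now compute (4/29).
Pull out 2^2: since 29 ≡ 5 (mod 8), (2/29) = -1, so (2/29)^2 = +1.
Reached (1/29) = 1. Collecting the sign flips along the way, the symbol is +1.

1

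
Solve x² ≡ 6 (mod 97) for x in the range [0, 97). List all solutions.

97 ≡ 1 (mod 4), so we find a root by search.
Trying successive values, 43² = 1849 ≡ 6 (mod 97). The other root is 97 − 43 = 54.

43, 54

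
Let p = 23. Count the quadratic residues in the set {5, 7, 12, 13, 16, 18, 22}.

4

(5/23) = -1 → non-residue.
(7/23) = -1 → non-residue.
(12/23) = +1 → QR.
(13/23) = +1 → QR.
(16/23) = +1 → QR.
(18/23) = +1 → QR.
(22/23) = -1 → non-residue.
Total quadratic residues among the 7: 4.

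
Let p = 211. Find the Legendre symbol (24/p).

Euler's criterion: (24/211) ≡ 24^105 (mod 211).
24^2 ≡ 154 (mod 211)
24^4 ≡ 84 (mod 211)
24^8 ≡ 93 (mod 211)
24^16 ≡ 209 (mod 211)
24^32 ≡ 4 (mod 211)
24^64 ≡ 16 (mod 211)
24^105 = 24^(64+32+8+1) ≡ 1 (mod 211).
Result is 1, so (24/211) = 1.

1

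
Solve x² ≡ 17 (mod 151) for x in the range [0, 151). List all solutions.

Since 151 ≡ 3 (mod 4), a square root of 17 is 17^((151+1)/4) = 17^38 mod 151.
Repeated squaring: 17^2≡138, 17^4≡18, 17^8≡22, 17^16≡31, 17^32≡55 (mod 151).
17^38 = 17^(32+4+2) ≡ 116 (mod 151).
Check: 116² = 13456 ≡ 17 (mod 151). The two roots are 35 and 116.

35, 116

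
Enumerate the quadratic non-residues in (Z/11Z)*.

2, 6, 7, 8, 10

Square k = 1,…,5 (k and 11−k give the same square):
1²=1, 2²=4, 3²=9, 4²≡5, 5²≡3 (mod 11).
The residues are {1, 3, 4, 5, 9}; the non-residues are the remaining 5 nonzero classes.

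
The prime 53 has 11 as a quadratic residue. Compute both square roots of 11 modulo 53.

53 ≡ 1 (mod 4), so we find a root by search.
Trying successive values, 8² = 64 ≡ 11 (mod 53). The other root is 53 − 8 = 45.

8, 45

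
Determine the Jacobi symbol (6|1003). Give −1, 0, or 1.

1

Pull out 2: since 1003 ≡ 3 (mod 8), (2/1003) = -1.
Reciprocity: 3 ≡ 3 and 1003 ≡ 3 (mod 4), so (3/1003) = −(1003/3).
Reduce top mod 3: now compute (1/3).
Reached (1/3) = 1. Collecting the sign flips along the way, the symbol is +1.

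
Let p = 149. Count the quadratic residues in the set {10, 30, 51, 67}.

2

(10/149) = -1 → non-residue.
(30/149) = +1 → QR.
(51/149) = -1 → non-residue.
(67/149) = +1 → QR.
Total quadratic residues among the 4: 2.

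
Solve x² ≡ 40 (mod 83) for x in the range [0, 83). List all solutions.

17, 66

Since 83 ≡ 3 (mod 4), a square root of 40 is 40^((83+1)/4) = 40^21 mod 83.
Repeated squaring: 40^2≡23, 40^4≡31, 40^8≡48, 40^16≡63 (mod 83).
40^21 = 40^(16+4+1) ≡ 17 (mod 83).
Check: 17² = 289 ≡ 40 (mod 83). The two roots are 17 and 66.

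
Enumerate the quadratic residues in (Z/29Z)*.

1,4,5,6,7,9,13,16,20,22,23,24,25,28

Square k = 1,…,14 (k and 29−k give the same square):
1²=1, 2²=4, 3²=9, 4²=16, 5²=25, 6²≡7, 7²≡20, 8²≡6, 9²≡23, 10²≡13, 11²≡5, 12²≡28, 13²≡24, 14²≡22 (mod 29).
So the quadratic residues mod 29 are {1, 4, 5, 6, 7, 9, 13, 16, 20, 22, 23, 24, 25, 28}.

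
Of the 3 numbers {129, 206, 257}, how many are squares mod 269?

0

(129/269) = -1 → non-residue.
(206/269) = -1 → non-residue.
(257/269) = -1 → non-residue.
Total quadratic residues among the 3: 0.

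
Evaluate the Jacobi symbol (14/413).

0

Pull out 2: since 413 ≡ 5 (mod 8), (2/413) = -1.
Reciprocity: 7 ≡ 3 and 413 ≡ 1 (mod 4), so (7/413) = +(413/7).
Reduce top mod 7: now compute (0/7).
Top reduces to 0: gcd > 1, so the symbol is 0.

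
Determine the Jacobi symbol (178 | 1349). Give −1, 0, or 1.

1

Pull out 2: since 1349 ≡ 5 (mod 8), (2/1349) = -1.
Reciprocity: 89 ≡ 1 and 1349 ≡ 1 (mod 4), so (89/1349) = +(1349/89).
Reduce top mod 89: now compute (14/89).
Pull out 2: since 89 ≡ 1 (mod 8), (2/89) = +1.
Reciprocity: 7 ≡ 3 and 89 ≡ 1 (mod 4), so (7/89) = +(89/7).
Reduce top mod 7: now compute (5/7).
Reciprocity: 5 ≡ 1 and 7 ≡ 3 (mod 4), so (5/7) = +(7/5).
Reduce top mod 5: now compute (2/5).
Pull out 2: since 5 ≡ 5 (mod 8), (2/5) = -1.
Reached (1/5) = 1. Collecting the sign flips along the way, the symbol is +1.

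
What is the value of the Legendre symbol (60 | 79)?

Euler's criterion: (60/79) ≡ 60^39 (mod 79).
60^2 ≡ 45 (mod 79)
60^4 ≡ 50 (mod 79)
60^8 ≡ 51 (mod 79)
60^16 ≡ 73 (mod 79)
60^32 ≡ 36 (mod 79)
60^39 = 60^(32+4+2+1) ≡ 78 (mod 79).
Result is 78 ≡ −1, so (60/79) = −1.

-1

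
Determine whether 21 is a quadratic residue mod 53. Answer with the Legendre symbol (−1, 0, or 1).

-1

Euler's criterion: (21/53) ≡ 21^26 (mod 53).
21^2 ≡ 17 (mod 53)
21^4 ≡ 24 (mod 53)
21^8 ≡ 46 (mod 53)
21^16 ≡ 49 (mod 53)
21^26 = 21^(16+8+2) ≡ 52 (mod 53).
Result is 52 ≡ −1, so (21/53) = −1.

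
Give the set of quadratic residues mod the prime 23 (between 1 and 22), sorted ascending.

Square k = 1,…,11 (k and 23−k give the same square):
1²=1, 2²=4, 3²=9, 4²=16, 5²≡2, 6²≡13, 7²≡3, 8²≡18, 9²≡12, 10²≡8, 11²≡6 (mod 23).
So the quadratic residues mod 23 are {1, 2, 3, 4, 6, 8, 9, 12, 13, 16, 18}.

1, 2, 3, 4, 6, 8, 9, 12, 13, 16, 18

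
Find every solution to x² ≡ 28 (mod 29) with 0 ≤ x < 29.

29 ≡ 1 (mod 4), so we find a root by search.
Trying successive values, 12² = 144 ≡ 28 (mod 29). The other root is 29 − 12 = 17.

12, 17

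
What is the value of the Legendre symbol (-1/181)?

1

First reduce: -1 ≡ 180 (mod 181).
Pull out 2^2: since 181 ≡ 5 (mod 8), (2/181) = -1, so (2/181)^2 = +1.
Reciprocity: 45 ≡ 1 and 181 ≡ 1 (mod 4), so (45/181) = +(181/45).
Reduce top mod 45: now compute (1/45).
Reached (1/45) = 1. Collecting the sign flips along the way, the symbol is +1.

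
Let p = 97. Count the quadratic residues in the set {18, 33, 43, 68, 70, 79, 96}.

(18/97) = +1 → QR.
(33/97) = +1 → QR.
(43/97) = +1 → QR.
(68/97) = -1 → non-residue.
(70/97) = +1 → QR.
(79/97) = +1 → QR.
(96/97) = +1 → QR.
Total quadratic residues among the 7: 6.

6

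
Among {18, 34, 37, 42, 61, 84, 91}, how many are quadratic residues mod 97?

3

(18/97) = +1 → QR.
(34/97) = -1 → non-residue.
(37/97) = -1 → non-residue.
(42/97) = -1 → non-residue.
(61/97) = +1 → QR.
(84/97) = -1 → non-residue.
(91/97) = +1 → QR.
Total quadratic residues among the 7: 3.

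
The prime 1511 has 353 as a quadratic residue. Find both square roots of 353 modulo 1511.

Since 1511 ≡ 3 (mod 4), a square root of 353 is 353^((1511+1)/4) = 353^378 mod 1511.
Repeated squaring: 353^2≡707, 353^4≡1219, 353^8≡648, 353^16≡1357, 353^32≡1051, 353^64≡60, 353^128≡578, 353^256≡153 (mod 1511).
353^378 = 353^(256+64+32+16+8+2) ≡ 1083 (mod 1511).
Check: 1083² = 1172889 ≡ 353 (mod 1511). The two roots are 428 and 1083.

428, 1083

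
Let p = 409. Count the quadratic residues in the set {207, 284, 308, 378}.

(207/409) = +1 → QR.
(284/409) = +1 → QR.
(308/409) = +1 → QR.
(378/409) = -1 → non-residue.
Total quadratic residues among the 4: 3.

3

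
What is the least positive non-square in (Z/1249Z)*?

(2/1249) = +1, so 2 is a residue.
(3/1249) = +1, so 3 is a residue.
(4/1249) = +1, so 4 is a residue.
(5/1249) = +1, so 5 is a residue.
(6/1249) = +1, so 6 is a residue.
(7/1249) = −1, so 7 is the smallest positive non-residue mod 1249.

7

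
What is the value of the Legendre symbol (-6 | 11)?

1

Euler's criterion: (-6/11) ≡ 5^5 (mod 11).
5^2 ≡ 3 (mod 11)
5^4 ≡ 9 (mod 11)
5^5 = 5^(4+1) ≡ 1 (mod 11).
Result is 1, so (-6/11) = 1.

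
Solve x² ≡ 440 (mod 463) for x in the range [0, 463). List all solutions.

149, 314

Since 463 ≡ 3 (mod 4), a square root of 440 is 440^((463+1)/4) = 440^116 mod 463.
Repeated squaring: 440^2≡66, 440^4≡189, 440^8≡70, 440^16≡270, 440^32≡209, 440^64≡159 (mod 463).
440^116 = 440^(64+32+16+4) ≡ 149 (mod 463).
Check: 149² = 22201 ≡ 440 (mod 463). The two roots are 149 and 314.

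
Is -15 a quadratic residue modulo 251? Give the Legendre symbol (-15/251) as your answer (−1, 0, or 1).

-1

First reduce: -15 ≡ 236 (mod 251).
Pull out 2^2: since 251 ≡ 3 (mod 8), (2/251) = -1, so (2/251)^2 = +1.
Reciprocity: 59 ≡ 3 and 251 ≡ 3 (mod 4), so (59/251) = −(251/59).
Reduce top mod 59: now compute (15/59).
Reciprocity: 15 ≡ 3 and 59 ≡ 3 (mod 4), so (15/59) = −(59/15).
Reduce top mod 15: now compute (14/15).
Pull out 2: since 15 ≡ 7 (mod 8), (2/15) = +1.
Reciprocity: 7 ≡ 3 and 15 ≡ 3 (mod 4), so (7/15) = −(15/7).
Reduce top mod 7: now compute (1/7).
Reached (1/7) = 1. Collecting the sign flips along the way, the symbol is -1.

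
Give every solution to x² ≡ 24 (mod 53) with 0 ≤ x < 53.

17, 36

53 ≡ 1 (mod 4), so we find a root by search.
Trying successive values, 17² = 289 ≡ 24 (mod 53). The other root is 53 − 17 = 36.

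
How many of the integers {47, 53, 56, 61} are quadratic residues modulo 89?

(47/89) = +1 → QR.
(53/89) = +1 → QR.
(56/89) = -1 → non-residue.
(61/89) = -1 → non-residue.
Total quadratic residues among the 4: 2.

2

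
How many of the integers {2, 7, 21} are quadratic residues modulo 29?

(2/29) = -1 → non-residue.
(7/29) = +1 → QR.
(21/29) = -1 → non-residue.
Total quadratic residues among the 3: 1.

1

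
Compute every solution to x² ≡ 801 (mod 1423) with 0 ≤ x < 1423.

Since 1423 ≡ 3 (mod 4), a square root of 801 is 801^((1423+1)/4) = 801^356 mod 1423.
Repeated squaring: 801^2≡1251, 801^4≡1124, 801^8≡1175, 801^16≡315, 801^32≡1038, 801^64≡233, 801^128≡215, 801^256≡689 (mod 1423).
801^356 = 801^(256+64+32+4) ≡ 355 (mod 1423).
Check: 355² = 126025 ≡ 801 (mod 1423). The two roots are 355 and 1068.

355, 1068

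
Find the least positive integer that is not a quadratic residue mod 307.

2

(2/307) = −1, so 2 is the smallest positive non-residue mod 307.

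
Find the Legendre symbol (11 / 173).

Euler's criterion: (11/173) ≡ 11^86 (mod 173).
11^2 ≡ 121 (mod 173)
11^4 ≡ 109 (mod 173)
11^8 ≡ 117 (mod 173)
11^16 ≡ 22 (mod 173)
11^32 ≡ 138 (mod 173)
11^64 ≡ 14 (mod 173)
11^86 = 11^(64+16+4+2) ≡ 172 (mod 173).
Result is 172 ≡ −1, so (11/173) = −1.

-1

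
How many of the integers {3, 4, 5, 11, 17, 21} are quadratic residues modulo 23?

(3/23) = +1 → QR.
(4/23) = +1 → QR.
(5/23) = -1 → non-residue.
(11/23) = -1 → non-residue.
(17/23) = -1 → non-residue.
(21/23) = -1 → non-residue.
Total quadratic residues among the 6: 2.

2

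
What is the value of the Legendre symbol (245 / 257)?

Reciprocity: 245 ≡ 1 and 257 ≡ 1 (mod 4), so (245/257) = +(257/245).
Reduce top mod 245: now compute (12/245).
Pull out 2^2: since 245 ≡ 5 (mod 8), (2/245) = -1, so (2/245)^2 = +1.
Reciprocity: 3 ≡ 3 and 245 ≡ 1 (mod 4), so (3/245) = +(245/3).
Reduce top mod 3: now compute (2/3).
Pull out 2: since 3 ≡ 3 (mod 8), (2/3) = -1.
Reached (1/3) = 1. Collecting the sign flips along the way, the symbol is -1.

-1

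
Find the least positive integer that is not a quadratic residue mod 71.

(2/71) = +1, so 2 is a residue.
(3/71) = +1, so 3 is a residue.
(4/71) = +1, so 4 is a residue.
(5/71) = +1, so 5 is a residue.
(6/71) = +1, so 6 is a residue.
(7/71) = −1, so 7 is the smallest positive non-residue mod 71.

7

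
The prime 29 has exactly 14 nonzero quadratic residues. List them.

1,4,5,6,7,9,13,16,20,22,23,24,25,28

Square k = 1,…,14 (k and 29−k give the same square):
1²=1, 2²=4, 3²=9, 4²=16, 5²=25, 6²≡7, 7²≡20, 8²≡6, 9²≡23, 10²≡13, 11²≡5, 12²≡28, 13²≡24, 14²≡22 (mod 29).
So the quadratic residues mod 29 are {1, 4, 5, 6, 7, 9, 13, 16, 20, 22, 23, 24, 25, 28}.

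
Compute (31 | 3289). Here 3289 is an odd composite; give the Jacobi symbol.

-1

Reciprocity: 31 ≡ 3 and 3289 ≡ 1 (mod 4), so (31/3289) = +(3289/31).
Reduce top mod 31: now compute (3/31).
Reciprocity: 3 ≡ 3 and 31 ≡ 3 (mod 4), so (3/31) = −(31/3).
Reduce top mod 3: now compute (1/3).
Reached (1/3) = 1. Collecting the sign flips along the way, the symbol is -1.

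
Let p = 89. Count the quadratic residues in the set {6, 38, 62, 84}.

1

(6/89) = -1 → non-residue.
(38/89) = -1 → non-residue.
(62/89) = -1 → non-residue.
(84/89) = +1 → QR.
Total quadratic residues among the 4: 1.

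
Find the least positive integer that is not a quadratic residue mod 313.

5

(2/313) = +1, so 2 is a residue.
(3/313) = +1, so 3 is a residue.
(4/313) = +1, so 4 is a residue.
(5/313) = −1, so 5 is the smallest positive non-residue mod 313.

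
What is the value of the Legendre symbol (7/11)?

Reciprocity: 7 ≡ 3 and 11 ≡ 3 (mod 4), so (7/11) = −(11/7).
Reduce top mod 7: now compute (4/7).
Pull out 2^2: since 7 ≡ 7 (mod 8), (2/7) = +1, so (2/7)^2 = +1.
Reached (1/7) = 1. Collecting the sign flips along the way, the symbol is -1.

-1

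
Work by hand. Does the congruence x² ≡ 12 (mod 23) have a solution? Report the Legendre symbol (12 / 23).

Pull out 2^2: since 23 ≡ 7 (mod 8), (2/23) = +1, so (2/23)^2 = +1.
Reciprocity: 3 ≡ 3 and 23 ≡ 3 (mod 4), so (3/23) = −(23/3).
Reduce top mod 3: now compute (2/3).
Pull out 2: since 3 ≡ 3 (mod 8), (2/3) = -1.
Reached (1/3) = 1. Collecting the sign flips along the way, the symbol is +1.

1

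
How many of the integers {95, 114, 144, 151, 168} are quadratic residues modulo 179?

4

(95/179) = +1 → QR.
(114/179) = -1 → non-residue.
(144/179) = +1 → QR.
(151/179) = +1 → QR.
(168/179) = +1 → QR.
Total quadratic residues among the 5: 4.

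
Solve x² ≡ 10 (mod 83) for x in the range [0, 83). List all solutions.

Since 83 ≡ 3 (mod 4), a square root of 10 is 10^((83+1)/4) = 10^21 mod 83.
Repeated squaring: 10^2≡17, 10^4≡40, 10^8≡23, 10^16≡31 (mod 83).
10^21 = 10^(16+4+1) ≡ 33 (mod 83).
Check: 33² = 1089 ≡ 10 (mod 83). The two roots are 33 and 50.

33, 50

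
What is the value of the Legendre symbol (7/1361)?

-1

Reciprocity: 7 ≡ 3 and 1361 ≡ 1 (mod 4), so (7/1361) = +(1361/7).
Reduce top mod 7: now compute (3/7).
Reciprocity: 3 ≡ 3 and 7 ≡ 3 (mod 4), so (3/7) = −(7/3).
Reduce top mod 3: now compute (1/3).
Reached (1/3) = 1. Collecting the sign flips along the way, the symbol is -1.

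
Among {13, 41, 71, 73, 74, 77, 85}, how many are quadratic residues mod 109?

(13/109) = -1 → non-residue.
(41/109) = -1 → non-residue.
(71/109) = +1 → QR.
(73/109) = +1 → QR.
(74/109) = +1 → QR.
(77/109) = -1 → non-residue.
(85/109) = -1 → non-residue.
Total quadratic residues among the 7: 3.

3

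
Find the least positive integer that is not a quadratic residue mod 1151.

13

(2/1151) = +1, so 2 is a residue.
(3/1151) = +1, so 3 is a residue.
(4/1151) = +1, so 4 is a residue.
(5/1151) = +1, so 5 is a residue.
(6/1151) = +1, so 6 is a residue.
(7/1151) = +1, so 7 is a residue.
(8/1151) = +1, so 8 is a residue.
(9/1151) = +1, so 9 is a residue.
(10/1151) = +1, so 10 is a residue.
(11/1151) = +1, so 11 is a residue.
(12/1151) = +1, so 12 is a residue.
(13/1151) = −1, so 13 is the smallest positive non-residue mod 1151.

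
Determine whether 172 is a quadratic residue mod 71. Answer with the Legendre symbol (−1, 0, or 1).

1

First reduce: 172 ≡ 30 (mod 71).
Pull out 2: since 71 ≡ 7 (mod 8), (2/71) = +1.
Reciprocity: 15 ≡ 3 and 71 ≡ 3 (mod 4), so (15/71) = −(71/15).
Reduce top mod 15: now compute (11/15).
Reciprocity: 11 ≡ 3 and 15 ≡ 3 (mod 4), so (11/15) = −(15/11).
Reduce top mod 11: now compute (4/11).
Pull out 2^2: since 11 ≡ 3 (mod 8), (2/11) = -1, so (2/11)^2 = +1.
Reached (1/11) = 1. Collecting the sign flips along the way, the symbol is +1.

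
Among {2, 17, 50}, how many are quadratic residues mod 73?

(2/73) = +1 → QR.
(17/73) = -1 → non-residue.
(50/73) = +1 → QR.
Total quadratic residues among the 3: 2.

2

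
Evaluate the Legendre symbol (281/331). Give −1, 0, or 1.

1

Reciprocity: 281 ≡ 1 and 331 ≡ 3 (mod 4), so (281/331) = +(331/281).
Reduce top mod 281: now compute (50/281).
Pull out 2: since 281 ≡ 1 (mod 8), (2/281) = +1.
Reciprocity: 25 ≡ 1 and 281 ≡ 1 (mod 4), so (25/281) = +(281/25).
Reduce top mod 25: now compute (6/25).
Pull out 2: since 25 ≡ 1 (mod 8), (2/25) = +1.
Reciprocity: 3 ≡ 3 and 25 ≡ 1 (mod 4), so (3/25) = +(25/3).
Reduce top mod 3: now compute (1/3).
Reached (1/3) = 1. Collecting the sign flips along the way, the symbol is +1.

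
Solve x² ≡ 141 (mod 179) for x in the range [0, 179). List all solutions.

Since 179 ≡ 3 (mod 4), a square root of 141 is 141^((179+1)/4) = 141^45 mod 179.
Repeated squaring: 141^2≡12, 141^4≡144, 141^8≡151, 141^16≡68, 141^32≡149 (mod 179).
141^45 = 141^(32+8+4+1) ≡ 61 (mod 179).
Check: 61² = 3721 ≡ 141 (mod 179). The two roots are 61 and 118.

61, 118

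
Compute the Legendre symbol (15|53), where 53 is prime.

Reciprocity: 15 ≡ 3 and 53 ≡ 1 (mod 4), so (15/53) = +(53/15).
Reduce top mod 15: now compute (8/15).
Pull out 2^3: since 15 ≡ 7 (mod 8), (2/15) = +1, so (2/15)^3 = +1.
Reached (1/15) = 1. Collecting the sign flips along the way, the symbol is +1.

1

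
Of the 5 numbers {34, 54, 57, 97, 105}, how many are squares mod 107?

(34/107) = +1 → QR.
(54/107) = -1 → non-residue.
(57/107) = +1 → QR.
(97/107) = -1 → non-residue.
(105/107) = +1 → QR.
Total quadratic residues among the 5: 3.

3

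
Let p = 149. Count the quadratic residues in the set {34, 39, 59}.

1

(34/149) = -1 → non-residue.
(39/149) = +1 → QR.
(59/149) = -1 → non-residue.
Total quadratic residues among the 3: 1.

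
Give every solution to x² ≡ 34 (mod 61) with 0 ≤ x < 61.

20, 41

61 ≡ 1 (mod 4), so we find a root by search.
Trying successive values, 20² = 400 ≡ 34 (mod 61). The other root is 61 − 20 = 41.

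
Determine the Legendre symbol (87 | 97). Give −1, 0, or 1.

-1

Reciprocity: 87 ≡ 3 and 97 ≡ 1 (mod 4), so (87/97) = +(97/87).
Reduce top mod 87: now compute (10/87).
Pull out 2: since 87 ≡ 7 (mod 8), (2/87) = +1.
Reciprocity: 5 ≡ 1 and 87 ≡ 3 (mod 4), so (5/87) = +(87/5).
Reduce top mod 5: now compute (2/5).
Pull out 2: since 5 ≡ 5 (mod 8), (2/5) = -1.
Reached (1/5) = 1. Collecting the sign flips along the way, the symbol is -1.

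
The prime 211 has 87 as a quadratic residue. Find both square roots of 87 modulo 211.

64, 147

Since 211 ≡ 3 (mod 4), a square root of 87 is 87^((211+1)/4) = 87^53 mod 211.
Repeated squaring: 87^2≡184, 87^4≡96, 87^8≡143, 87^16≡193, 87^32≡113 (mod 211).
87^53 = 87^(32+16+4+1) ≡ 64 (mod 211).
Check: 64² = 4096 ≡ 87 (mod 211). The two roots are 64 and 147.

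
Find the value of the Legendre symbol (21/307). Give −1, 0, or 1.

-1

Euler's criterion: (21/307) ≡ 21^153 (mod 307).
21^2 ≡ 134 (mod 307)
21^4 ≡ 150 (mod 307)
21^8 ≡ 89 (mod 307)
21^16 ≡ 246 (mod 307)
21^32 ≡ 37 (mod 307)
21^64 ≡ 141 (mod 307)
21^128 ≡ 233 (mod 307)
21^153 = 21^(128+16+8+1) ≡ 306 (mod 307).
Result is 306 ≡ −1, so (21/307) = −1.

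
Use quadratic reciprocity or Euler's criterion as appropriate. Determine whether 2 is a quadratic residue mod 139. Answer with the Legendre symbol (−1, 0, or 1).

Pull out 2: since 139 ≡ 3 (mod 8), (2/139) = -1.
Reached (1/139) = 1. Collecting the sign flips along the way, the symbol is -1.

-1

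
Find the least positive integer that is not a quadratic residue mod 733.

(2/733) = −1, so 2 is the smallest positive non-residue mod 733.

2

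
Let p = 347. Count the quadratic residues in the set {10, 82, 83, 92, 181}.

4

(10/347) = +1 → QR.
(82/347) = +1 → QR.
(83/347) = +1 → QR.
(92/347) = -1 → non-residue.
(181/347) = +1 → QR.
Total quadratic residues among the 5: 4.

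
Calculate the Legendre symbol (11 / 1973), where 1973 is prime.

Reciprocity: 11 ≡ 3 and 1973 ≡ 1 (mod 4), so (11/1973) = +(1973/11).
Reduce top mod 11: now compute (4/11).
Pull out 2^2: since 11 ≡ 3 (mod 8), (2/11) = -1, so (2/11)^2 = +1.
Reached (1/11) = 1. Collecting the sign flips along the way, the symbol is +1.

1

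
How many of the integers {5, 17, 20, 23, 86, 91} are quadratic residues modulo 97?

(5/97) = -1 → non-residue.
(17/97) = -1 → non-residue.
(20/97) = -1 → non-residue.
(23/97) = -1 → non-residue.
(86/97) = +1 → QR.
(91/97) = +1 → QR.
Total quadratic residues among the 6: 2.

2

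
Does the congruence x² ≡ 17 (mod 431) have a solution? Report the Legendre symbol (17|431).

-1

Reciprocity: 17 ≡ 1 and 431 ≡ 3 (mod 4), so (17/431) = +(431/17).
Reduce top mod 17: now compute (6/17).
Pull out 2: since 17 ≡ 1 (mod 8), (2/17) = +1.
Reciprocity: 3 ≡ 3 and 17 ≡ 1 (mod 4), so (3/17) = +(17/3).
Reduce top mod 3: now compute (2/3).
Pull out 2: since 3 ≡ 3 (mod 8), (2/3) = -1.
Reached (1/3) = 1. Collecting the sign flips along the way, the symbol is -1.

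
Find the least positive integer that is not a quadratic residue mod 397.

(2/397) = −1, so 2 is the smallest positive non-residue mod 397.

2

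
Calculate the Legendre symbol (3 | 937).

Euler's criterion: (3/937) ≡ 3^468 (mod 937).
3^2 ≡ 9 (mod 937)
3^4 ≡ 81 (mod 937)
3^8 ≡ 2 (mod 937)
3^16 ≡ 4 (mod 937)
3^32 ≡ 16 (mod 937)
3^64 ≡ 256 (mod 937)
3^128 ≡ 883 (mod 937)
3^256 ≡ 105 (mod 937)
3^468 = 3^(256+128+64+16+4) ≡ 1 (mod 937).
Result is 1, so (3/937) = 1.

1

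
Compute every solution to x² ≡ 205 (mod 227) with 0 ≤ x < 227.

81, 146

Since 227 ≡ 3 (mod 4), a square root of 205 is 205^((227+1)/4) = 205^57 mod 227.
Repeated squaring: 205^2≡30, 205^4≡219, 205^8≡64, 205^16≡10, 205^32≡100 (mod 227).
205^57 = 205^(32+16+8+1) ≡ 81 (mod 227).
Check: 81² = 6561 ≡ 205 (mod 227). The two roots are 81 and 146.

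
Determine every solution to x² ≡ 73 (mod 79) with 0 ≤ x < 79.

Since 79 ≡ 3 (mod 4), a square root of 73 is 73^((79+1)/4) = 73^20 mod 79.
Repeated squaring: 73^2≡36, 73^4≡32, 73^8≡76, 73^16≡9 (mod 79).
73^20 = 73^(16+4) ≡ 51 (mod 79).
Check: 51² = 2601 ≡ 73 (mod 79). The two roots are 28 and 51.

28, 51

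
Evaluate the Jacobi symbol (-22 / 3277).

1

First reduce: -22 ≡ 3255 (mod 3277).
Reciprocity: 3255 ≡ 3 and 3277 ≡ 1 (mod 4), so (3255/3277) = +(3277/3255).
Reduce top mod 3255: now compute (22/3255).
Pull out 2: since 3255 ≡ 7 (mod 8), (2/3255) = +1.
Reciprocity: 11 ≡ 3 and 3255 ≡ 3 (mod 4), so (11/3255) = −(3255/11).
Reduce top mod 11: now compute (10/11).
Pull out 2: since 11 ≡ 3 (mod 8), (2/11) = -1.
Reciprocity: 5 ≡ 1 and 11 ≡ 3 (mod 4), so (5/11) = +(11/5).
Reduce top mod 5: now compute (1/5).
Reached (1/5) = 1. Collecting the sign flips along the way, the symbol is +1.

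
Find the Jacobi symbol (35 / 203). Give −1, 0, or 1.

0

Reciprocity: 35 ≡ 3 and 203 ≡ 3 (mod 4), so (35/203) = −(203/35).
Reduce top mod 35: now compute (28/35).
Pull out 2^2: since 35 ≡ 3 (mod 8), (2/35) = -1, so (2/35)^2 = +1.
Reciprocity: 7 ≡ 3 and 35 ≡ 3 (mod 4), so (7/35) = −(35/7).
Reduce top mod 7: now compute (0/7).
Top reduces to 0: gcd > 1, so the symbol is 0.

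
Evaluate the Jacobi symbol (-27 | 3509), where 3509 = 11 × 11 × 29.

First reduce: -27 ≡ 3482 (mod 3509).
Pull out 2: since 3509 ≡ 5 (mod 8), (2/3509) = -1.
Reciprocity: 1741 ≡ 1 and 3509 ≡ 1 (mod 4), so (1741/3509) = +(3509/1741).
Reduce top mod 1741: now compute (27/1741).
Reciprocity: 27 ≡ 3 and 1741 ≡ 1 (mod 4), so (27/1741) = +(1741/27).
Reduce top mod 27: now compute (13/27).
Reciprocity: 13 ≡ 1 and 27 ≡ 3 (mod 4), so (13/27) = +(27/13).
Reduce top mod 13: now compute (1/13).
Reached (1/13) = 1. Collecting the sign flips along the way, the symbol is -1.

-1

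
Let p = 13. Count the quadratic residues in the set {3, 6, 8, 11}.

(3/13) = +1 → QR.
(6/13) = -1 → non-residue.
(8/13) = -1 → non-residue.
(11/13) = -1 → non-residue.
Total quadratic residues among the 4: 1.

1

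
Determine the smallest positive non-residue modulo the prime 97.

(2/97) = +1, so 2 is a residue.
(3/97) = +1, so 3 is a residue.
(4/97) = +1, so 4 is a residue.
(5/97) = −1, so 5 is the smallest positive non-residue mod 97.

5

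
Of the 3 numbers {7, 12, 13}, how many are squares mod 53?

(7/53) = +1 → QR.
(12/53) = -1 → non-residue.
(13/53) = +1 → QR.
Total quadratic residues among the 3: 2.

2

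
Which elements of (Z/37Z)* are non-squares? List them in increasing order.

2 5 6 8 13 14 15 17 18 19 20 22 23 24 29 31 32 35

Square k = 1,…,18 (k and 37−k give the same square):
1²=1, 2²=4, 3²=9, 4²=16, 5²=25, 6²=36, 7²≡12, 8²≡27, 9²≡7, 10²≡26, 11²≡10, 12²≡33, 13²≡21, 14²≡11, 15²≡3, 16²≡34, 17²≡30, 18²≡28 (mod 37).
The residues are {1, 3, 4, 7, 9, 10, 11, 12, 16, 21, 25, 26, 27, 28, 30, 33, 34, 36}; the non-residues are the remaining 18 nonzero classes.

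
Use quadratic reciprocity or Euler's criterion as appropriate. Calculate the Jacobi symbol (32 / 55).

1

Pull out 2^5: since 55 ≡ 7 (mod 8), (2/55) = +1, so (2/55)^5 = +1.
Reached (1/55) = 1. Collecting the sign flips along the way, the symbol is +1.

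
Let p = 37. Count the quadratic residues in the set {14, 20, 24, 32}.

0

(14/37) = -1 → non-residue.
(20/37) = -1 → non-residue.
(24/37) = -1 → non-residue.
(32/37) = -1 → non-residue.
Total quadratic residues among the 4: 0.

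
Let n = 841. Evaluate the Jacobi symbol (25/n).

1

Reciprocity: 25 ≡ 1 and 841 ≡ 1 (mod 4), so (25/841) = +(841/25).
Reduce top mod 25: now compute (16/25).
Pull out 2^4: since 25 ≡ 1 (mod 8), (2/25) = +1, so (2/25)^4 = +1.
Reached (1/25) = 1. Collecting the sign flips along the way, the symbol is +1.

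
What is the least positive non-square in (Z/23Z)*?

5

(2/23) = +1, so 2 is a residue.
(3/23) = +1, so 3 is a residue.
(4/23) = +1, so 4 is a residue.
(5/23) = −1, so 5 is the smallest positive non-residue mod 23.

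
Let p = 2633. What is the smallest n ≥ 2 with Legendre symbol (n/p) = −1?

3

(2/2633) = +1, so 2 is a residue.
(3/2633) = −1, so 3 is the smallest positive non-residue mod 2633.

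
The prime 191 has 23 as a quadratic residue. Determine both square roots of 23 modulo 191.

Since 191 ≡ 3 (mod 4), a square root of 23 is 23^((191+1)/4) = 23^48 mod 191.
Repeated squaring: 23^2≡147, 23^4≡26, 23^8≡103, 23^16≡104, 23^32≡120 (mod 191).
23^48 = 23^(32+16) ≡ 65 (mod 191).
Check: 65² = 4225 ≡ 23 (mod 191). The two roots are 65 and 126.

65, 126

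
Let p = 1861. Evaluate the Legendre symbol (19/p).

Reciprocity: 19 ≡ 3 and 1861 ≡ 1 (mod 4), so (19/1861) = +(1861/19).
Reduce top mod 19: now compute (18/19).
Pull out 2: since 19 ≡ 3 (mod 8), (2/19) = -1.
Reciprocity: 9 ≡ 1 and 19 ≡ 3 (mod 4), so (9/19) = +(19/9).
Reduce top mod 9: now compute (1/9).
Reached (1/9) = 1. Collecting the sign flips along the way, the symbol is -1.

-1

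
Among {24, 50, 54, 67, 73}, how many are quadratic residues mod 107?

(24/107) = -1 → non-residue.
(50/107) = -1 → non-residue.
(54/107) = -1 → non-residue.
(67/107) = -1 → non-residue.
(73/107) = -1 → non-residue.
Total quadratic residues among the 5: 0.

0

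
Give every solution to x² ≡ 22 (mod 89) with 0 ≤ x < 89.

17, 72

89 ≡ 1 (mod 4), so we find a root by search.
Trying successive values, 17² = 289 ≡ 22 (mod 89). The other root is 89 − 17 = 72.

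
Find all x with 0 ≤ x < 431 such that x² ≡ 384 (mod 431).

Since 431 ≡ 3 (mod 4), a square root of 384 is 384^((431+1)/4) = 384^108 mod 431.
Repeated squaring: 384^2≡54, 384^4≡330, 384^8≡288, 384^16≡192, 384^32≡229, 384^64≡290 (mod 431).
384^108 = 384^(64+32+8+4) ≡ 162 (mod 431).
Check: 162² = 26244 ≡ 384 (mod 431). The two roots are 162 and 269.

162, 269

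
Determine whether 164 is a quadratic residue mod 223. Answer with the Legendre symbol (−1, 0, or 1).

Pull out 2^2: since 223 ≡ 7 (mod 8), (2/223) = +1, so (2/223)^2 = +1.
Reciprocity: 41 ≡ 1 and 223 ≡ 3 (mod 4), so (41/223) = +(223/41).
Reduce top mod 41: now compute (18/41).
Pull out 2: since 41 ≡ 1 (mod 8), (2/41) = +1.
Reciprocity: 9 ≡ 1 and 41 ≡ 1 (mod 4), so (9/41) = +(41/9).
Reduce top mod 9: now compute (5/9).
Reciprocity: 5 ≡ 1 and 9 ≡ 1 (mod 4), so (5/9) = +(9/5).
Reduce top mod 5: now compute (4/5).
Pull out 2^2: since 5 ≡ 5 (mod 8), (2/5) = -1, so (2/5)^2 = +1.
Reached (1/5) = 1. Collecting the sign flips along the way, the symbol is +1.

1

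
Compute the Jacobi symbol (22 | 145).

-1

Pull out 2: since 145 ≡ 1 (mod 8), (2/145) = +1.
Reciprocity: 11 ≡ 3 and 145 ≡ 1 (mod 4), so (11/145) = +(145/11).
Reduce top mod 11: now compute (2/11).
Pull out 2: since 11 ≡ 3 (mod 8), (2/11) = -1.
Reached (1/11) = 1. Collecting the sign flips along the way, the symbol is -1.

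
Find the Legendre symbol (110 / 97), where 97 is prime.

Euler's criterion: (110/97) ≡ 13^48 (mod 97).
13^2 ≡ 72 (mod 97)
13^4 ≡ 43 (mod 97)
13^8 ≡ 6 (mod 97)
13^16 ≡ 36 (mod 97)
13^32 ≡ 35 (mod 97)
13^48 = 13^(32+16) ≡ 96 (mod 97).
Result is 96 ≡ −1, so (110/97) = −1.

-1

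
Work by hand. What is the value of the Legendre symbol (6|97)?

1

Euler's criterion: (6/97) ≡ 6^48 (mod 97).
6^2 ≡ 36 (mod 97)
6^4 ≡ 35 (mod 97)
6^8 ≡ 61 (mod 97)
6^16 ≡ 35 (mod 97)
6^32 ≡ 61 (mod 97)
6^48 = 6^(32+16) ≡ 1 (mod 97).
Result is 1, so (6/97) = 1.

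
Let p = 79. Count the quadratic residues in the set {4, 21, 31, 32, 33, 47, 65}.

5

(4/79) = +1 → QR.
(21/79) = +1 → QR.
(31/79) = +1 → QR.
(32/79) = +1 → QR.
(33/79) = -1 → non-residue.
(47/79) = -1 → non-residue.
(65/79) = +1 → QR.
Total quadratic residues among the 7: 5.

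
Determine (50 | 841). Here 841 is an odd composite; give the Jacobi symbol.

Pull out 2: since 841 ≡ 1 (mod 8), (2/841) = +1.
Reciprocity: 25 ≡ 1 and 841 ≡ 1 (mod 4), so (25/841) = +(841/25).
Reduce top mod 25: now compute (16/25).
Pull out 2^4: since 25 ≡ 1 (mod 8), (2/25) = +1, so (2/25)^4 = +1.
Reached (1/25) = 1. Collecting the sign flips along the way, the symbol is +1.

1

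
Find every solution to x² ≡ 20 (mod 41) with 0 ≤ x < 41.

41 ≡ 1 (mod 4), so we find a root by search.
Trying successive values, 15² = 225 ≡ 20 (mod 41). The other root is 41 − 15 = 26.

15, 26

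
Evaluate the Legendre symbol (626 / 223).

-1

Euler's criterion: (626/223) ≡ 180^111 (mod 223).
180^2 ≡ 65 (mod 223)
180^4 ≡ 211 (mod 223)
180^8 ≡ 144 (mod 223)
180^16 ≡ 220 (mod 223)
180^32 ≡ 9 (mod 223)
180^64 ≡ 81 (mod 223)
180^111 = 180^(64+32+8+4+2+1) ≡ 222 (mod 223).
Result is 222 ≡ −1, so (626/223) = −1.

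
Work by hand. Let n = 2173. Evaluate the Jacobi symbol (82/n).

0

Pull out 2: since 2173 ≡ 5 (mod 8), (2/2173) = -1.
Reciprocity: 41 ≡ 1 and 2173 ≡ 1 (mod 4), so (41/2173) = +(2173/41).
Reduce top mod 41: now compute (0/41).
Top reduces to 0: gcd > 1, so the symbol is 0.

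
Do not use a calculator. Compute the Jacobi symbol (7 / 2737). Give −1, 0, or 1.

0

Reciprocity: 7 ≡ 3 and 2737 ≡ 1 (mod 4), so (7/2737) = +(2737/7).
Reduce top mod 7: now compute (0/7).
Top reduces to 0: gcd > 1, so the symbol is 0.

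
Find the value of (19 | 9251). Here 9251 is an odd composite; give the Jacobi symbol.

-1

Reciprocity: 19 ≡ 3 and 9251 ≡ 3 (mod 4), so (19/9251) = −(9251/19).
Reduce top mod 19: now compute (17/19).
Reciprocity: 17 ≡ 1 and 19 ≡ 3 (mod 4), so (17/19) = +(19/17).
Reduce top mod 17: now compute (2/17).
Pull out 2: since 17 ≡ 1 (mod 8), (2/17) = +1.
Reached (1/17) = 1. Collecting the sign flips along the way, the symbol is -1.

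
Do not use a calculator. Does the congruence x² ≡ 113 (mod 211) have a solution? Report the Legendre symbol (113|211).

1

Reciprocity: 113 ≡ 1 and 211 ≡ 3 (mod 4), so (113/211) = +(211/113).
Reduce top mod 113: now compute (98/113).
Pull out 2: since 113 ≡ 1 (mod 8), (2/113) = +1.
Reciprocity: 49 ≡ 1 and 113 ≡ 1 (mod 4), so (49/113) = +(113/49).
Reduce top mod 49: now compute (15/49).
Reciprocity: 15 ≡ 3 and 49 ≡ 1 (mod 4), so (15/49) = +(49/15).
Reduce top mod 15: now compute (4/15).
Pull out 2^2: since 15 ≡ 7 (mod 8), (2/15) = +1, so (2/15)^2 = +1.
Reached (1/15) = 1. Collecting the sign flips along the way, the symbol is +1.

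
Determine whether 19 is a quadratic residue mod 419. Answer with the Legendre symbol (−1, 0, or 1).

Reciprocity: 19 ≡ 3 and 419 ≡ 3 (mod 4), so (19/419) = −(419/19).
Reduce top mod 19: now compute (1/19).
Reached (1/19) = 1. Collecting the sign flips along the way, the symbol is -1.

-1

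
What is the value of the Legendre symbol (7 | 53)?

1

Reciprocity: 7 ≡ 3 and 53 ≡ 1 (mod 4), so (7/53) = +(53/7).
Reduce top mod 7: now compute (4/7).
Pull out 2^2: since 7 ≡ 7 (mod 8), (2/7) = +1, so (2/7)^2 = +1.
Reached (1/7) = 1. Collecting the sign flips along the way, the symbol is +1.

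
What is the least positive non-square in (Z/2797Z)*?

2

(2/2797) = −1, so 2 is the smallest positive non-residue mod 2797.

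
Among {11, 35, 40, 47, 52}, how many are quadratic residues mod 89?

3

(11/89) = +1 → QR.
(35/89) = -1 → non-residue.
(40/89) = +1 → QR.
(47/89) = +1 → QR.
(52/89) = -1 → non-residue.
Total quadratic residues among the 5: 3.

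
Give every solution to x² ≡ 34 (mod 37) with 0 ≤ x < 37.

16, 21

37 ≡ 1 (mod 4), so we find a root by search.
Trying successive values, 16² = 256 ≡ 34 (mod 37). The other root is 37 − 16 = 21.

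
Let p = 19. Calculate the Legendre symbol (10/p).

Pull out 2: since 19 ≡ 3 (mod 8), (2/19) = -1.
Reciprocity: 5 ≡ 1 and 19 ≡ 3 (mod 4), so (5/19) = +(19/5).
Reduce top mod 5: now compute (4/5).
Pull out 2^2: since 5 ≡ 5 (mod 8), (2/5) = -1, so (2/5)^2 = +1.
Reached (1/5) = 1. Collecting the sign flips along the way, the symbol is -1.

-1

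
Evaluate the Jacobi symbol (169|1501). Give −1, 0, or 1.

1

Reciprocity: 169 ≡ 1 and 1501 ≡ 1 (mod 4), so (169/1501) = +(1501/169).
Reduce top mod 169: now compute (149/169).
Reciprocity: 149 ≡ 1 and 169 ≡ 1 (mod 4), so (149/169) = +(169/149).
Reduce top mod 149: now compute (20/149).
Pull out 2^2: since 149 ≡ 5 (mod 8), (2/149) = -1, so (2/149)^2 = +1.
Reciprocity: 5 ≡ 1 and 149 ≡ 1 (mod 4), so (5/149) = +(149/5).
Reduce top mod 5: now compute (4/5).
Pull out 2^2: since 5 ≡ 5 (mod 8), (2/5) = -1, so (2/5)^2 = +1.
Reached (1/5) = 1. Collecting the sign flips along the way, the symbol is +1.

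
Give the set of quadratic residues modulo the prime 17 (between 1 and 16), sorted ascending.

1 2 4 8 9 13 15 16

Square k = 1,…,8 (k and 17−k give the same square):
1²=1, 2²=4, 3²=9, 4²=16, 5²≡8, 6²≡2, 7²≡15, 8²≡13 (mod 17).
So the quadratic residues mod 17 are {1, 2, 4, 8, 9, 13, 15, 16}.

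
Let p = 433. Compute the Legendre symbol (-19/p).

-1

First reduce: -19 ≡ 414 (mod 433).
Pull out 2: since 433 ≡ 1 (mod 8), (2/433) = +1.
Reciprocity: 207 ≡ 3 and 433 ≡ 1 (mod 4), so (207/433) = +(433/207).
Reduce top mod 207: now compute (19/207).
Reciprocity: 19 ≡ 3 and 207 ≡ 3 (mod 4), so (19/207) = −(207/19).
Reduce top mod 19: now compute (17/19).
Reciprocity: 17 ≡ 1 and 19 ≡ 3 (mod 4), so (17/19) = +(19/17).
Reduce top mod 17: now compute (2/17).
Pull out 2: since 17 ≡ 1 (mod 8), (2/17) = +1.
Reached (1/17) = 1. Collecting the sign flips along the way, the symbol is -1.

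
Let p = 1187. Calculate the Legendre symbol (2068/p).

-1

Euler's criterion: (2068/1187) ≡ 881^593 (mod 1187).
881^2 ≡ 1050 (mod 1187)
881^4 ≡ 964 (mod 1187)
881^8 ≡ 1062 (mod 1187)
881^16 ≡ 194 (mod 1187)
881^32 ≡ 839 (mod 1187)
881^64 ≡ 30 (mod 1187)
881^128 ≡ 900 (mod 1187)
881^256 ≡ 466 (mod 1187)
881^512 ≡ 1122 (mod 1187)
881^593 = 881^(512+64+16+1) ≡ 1186 (mod 1187).
Result is 1186 ≡ −1, so (2068/1187) = −1.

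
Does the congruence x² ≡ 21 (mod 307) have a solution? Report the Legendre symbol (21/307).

-1

Euler's criterion: (21/307) ≡ 21^153 (mod 307).
21^2 ≡ 134 (mod 307)
21^4 ≡ 150 (mod 307)
21^8 ≡ 89 (mod 307)
21^16 ≡ 246 (mod 307)
21^32 ≡ 37 (mod 307)
21^64 ≡ 141 (mod 307)
21^128 ≡ 233 (mod 307)
21^153 = 21^(128+16+8+1) ≡ 306 (mod 307).
Result is 306 ≡ −1, so (21/307) = −1.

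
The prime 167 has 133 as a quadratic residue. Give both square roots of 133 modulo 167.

48, 119

Since 167 ≡ 3 (mod 4), a square root of 133 is 133^((167+1)/4) = 133^42 mod 167.
Repeated squaring: 133^2≡154, 133^4≡2, 133^8≡4, 133^16≡16, 133^32≡89 (mod 167).
133^42 = 133^(32+8+2) ≡ 48 (mod 167).
Check: 48² = 2304 ≡ 133 (mod 167). The two roots are 48 and 119.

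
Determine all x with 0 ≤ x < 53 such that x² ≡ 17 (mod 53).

53 ≡ 1 (mod 4), so we find a root by search.
Trying successive values, 21² = 441 ≡ 17 (mod 53). The other root is 53 − 21 = 32.

21, 32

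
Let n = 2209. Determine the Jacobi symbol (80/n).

1

Pull out 2^4: since 2209 ≡ 1 (mod 8), (2/2209) = +1, so (2/2209)^4 = +1.
Reciprocity: 5 ≡ 1 and 2209 ≡ 1 (mod 4), so (5/2209) = +(2209/5).
Reduce top mod 5: now compute (4/5).
Pull out 2^2: since 5 ≡ 5 (mod 8), (2/5) = -1, so (2/5)^2 = +1.
Reached (1/5) = 1. Collecting the sign flips along the way, the symbol is +1.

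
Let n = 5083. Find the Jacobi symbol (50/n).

-1

Pull out 2: since 5083 ≡ 3 (mod 8), (2/5083) = -1.
Reciprocity: 25 ≡ 1 and 5083 ≡ 3 (mod 4), so (25/5083) = +(5083/25).
Reduce top mod 25: now compute (8/25).
Pull out 2^3: since 25 ≡ 1 (mod 8), (2/25) = +1, so (2/25)^3 = +1.
Reached (1/25) = 1. Collecting the sign flips along the way, the symbol is -1.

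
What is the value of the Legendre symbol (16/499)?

Pull out 2^4: since 499 ≡ 3 (mod 8), (2/499) = -1, so (2/499)^4 = +1.
Reached (1/499) = 1. Collecting the sign flips along the way, the symbol is +1.

1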